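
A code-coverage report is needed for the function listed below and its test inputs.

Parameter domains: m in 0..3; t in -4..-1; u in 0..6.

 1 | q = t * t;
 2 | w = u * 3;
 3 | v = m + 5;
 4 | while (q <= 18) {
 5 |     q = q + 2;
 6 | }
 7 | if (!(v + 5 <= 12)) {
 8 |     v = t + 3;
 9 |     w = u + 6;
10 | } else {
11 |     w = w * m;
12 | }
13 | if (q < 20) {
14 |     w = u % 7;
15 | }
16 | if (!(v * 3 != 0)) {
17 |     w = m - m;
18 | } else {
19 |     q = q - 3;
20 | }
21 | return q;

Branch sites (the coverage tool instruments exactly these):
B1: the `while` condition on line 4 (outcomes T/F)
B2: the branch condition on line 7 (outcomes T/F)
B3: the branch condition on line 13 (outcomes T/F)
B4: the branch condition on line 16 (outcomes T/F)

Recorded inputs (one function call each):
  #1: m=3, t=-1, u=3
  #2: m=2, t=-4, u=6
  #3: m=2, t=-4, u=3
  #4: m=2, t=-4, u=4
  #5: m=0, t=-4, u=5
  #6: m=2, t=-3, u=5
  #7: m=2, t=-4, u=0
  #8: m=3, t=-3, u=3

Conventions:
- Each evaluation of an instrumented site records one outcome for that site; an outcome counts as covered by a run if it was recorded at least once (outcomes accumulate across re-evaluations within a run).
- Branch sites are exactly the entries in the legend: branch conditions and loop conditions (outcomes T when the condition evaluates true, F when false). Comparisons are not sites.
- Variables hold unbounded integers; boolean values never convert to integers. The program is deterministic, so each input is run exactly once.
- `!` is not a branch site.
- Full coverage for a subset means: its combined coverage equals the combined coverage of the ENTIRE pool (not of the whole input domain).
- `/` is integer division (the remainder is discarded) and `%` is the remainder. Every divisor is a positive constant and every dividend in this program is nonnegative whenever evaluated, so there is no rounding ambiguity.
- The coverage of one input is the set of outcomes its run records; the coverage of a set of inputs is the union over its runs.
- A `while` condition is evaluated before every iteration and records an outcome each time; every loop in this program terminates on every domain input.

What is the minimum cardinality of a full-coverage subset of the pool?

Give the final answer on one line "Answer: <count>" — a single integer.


input #1, m=3, t=-1, u=3: outcomes B1=T, B1=F, B2=T, B3=T, B4=F
input #2, m=2, t=-4, u=6: outcomes B1=T, B1=F, B2=F, B3=F, B4=F
input #3, m=2, t=-4, u=3: outcomes B1=T, B1=F, B2=F, B3=F, B4=F
input #4, m=2, t=-4, u=4: outcomes B1=T, B1=F, B2=F, B3=F, B4=F
input #5, m=0, t=-4, u=5: outcomes B1=T, B1=F, B2=F, B3=F, B4=F
input #6, m=2, t=-3, u=5: outcomes B1=T, B1=F, B2=F, B3=T, B4=F
input #7, m=2, t=-4, u=0: outcomes B1=T, B1=F, B2=F, B3=F, B4=F
input #8, m=3, t=-3, u=3: outcomes B1=T, B1=F, B2=T, B3=T, B4=T
union over all inputs: B1=T, B1=F, B2=T, B2=F, B3=T, B3=F, B4=T, B4=F (8 outcomes)
every size-1 subset falls short of the 8 outcomes (best: 5/8)
the canonical winner is {2, 8}: size 2, full 8-outcome coverage, earliest index list among size-2 covers
Answer: 2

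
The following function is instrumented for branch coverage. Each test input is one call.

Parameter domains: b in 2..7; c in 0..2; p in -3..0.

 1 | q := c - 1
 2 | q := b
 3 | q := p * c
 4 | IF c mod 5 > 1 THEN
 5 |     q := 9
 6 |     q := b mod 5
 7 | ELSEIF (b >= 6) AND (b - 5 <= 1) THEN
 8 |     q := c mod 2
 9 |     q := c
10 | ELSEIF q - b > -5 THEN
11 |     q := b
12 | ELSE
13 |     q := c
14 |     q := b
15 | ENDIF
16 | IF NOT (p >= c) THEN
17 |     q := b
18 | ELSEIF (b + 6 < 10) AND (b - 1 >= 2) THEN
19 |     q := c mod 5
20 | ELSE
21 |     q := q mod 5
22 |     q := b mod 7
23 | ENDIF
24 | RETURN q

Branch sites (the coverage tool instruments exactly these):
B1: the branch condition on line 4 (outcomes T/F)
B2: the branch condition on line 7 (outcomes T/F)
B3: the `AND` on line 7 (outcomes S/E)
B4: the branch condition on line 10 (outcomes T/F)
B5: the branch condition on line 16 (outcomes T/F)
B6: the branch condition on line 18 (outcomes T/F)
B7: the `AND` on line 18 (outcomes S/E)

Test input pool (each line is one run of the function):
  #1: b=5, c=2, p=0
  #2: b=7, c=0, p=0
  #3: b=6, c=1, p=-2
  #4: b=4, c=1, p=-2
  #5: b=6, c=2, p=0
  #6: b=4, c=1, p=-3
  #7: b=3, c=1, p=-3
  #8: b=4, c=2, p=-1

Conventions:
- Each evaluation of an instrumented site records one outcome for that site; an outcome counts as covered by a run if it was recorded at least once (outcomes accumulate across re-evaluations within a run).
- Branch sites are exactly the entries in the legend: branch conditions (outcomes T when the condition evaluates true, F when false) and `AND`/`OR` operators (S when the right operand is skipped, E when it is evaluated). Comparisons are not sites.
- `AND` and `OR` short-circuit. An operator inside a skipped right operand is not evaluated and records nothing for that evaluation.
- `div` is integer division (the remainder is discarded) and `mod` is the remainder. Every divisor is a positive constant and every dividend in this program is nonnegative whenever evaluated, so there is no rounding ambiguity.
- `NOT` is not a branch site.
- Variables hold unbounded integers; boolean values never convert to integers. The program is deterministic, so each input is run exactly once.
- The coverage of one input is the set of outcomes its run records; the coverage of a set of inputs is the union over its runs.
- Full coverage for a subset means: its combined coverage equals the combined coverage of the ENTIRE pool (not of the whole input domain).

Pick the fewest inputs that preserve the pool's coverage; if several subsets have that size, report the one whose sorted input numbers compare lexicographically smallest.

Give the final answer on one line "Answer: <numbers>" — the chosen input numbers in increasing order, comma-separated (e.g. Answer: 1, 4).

test 1 (b=5, c=2, p=0) fires B1->T, B5->T; hits B1=T, B5=T
test 2 (b=7, c=0, p=0) fires B1->F, B3->E, B2->F, B4->F, B5->F, B7->S, B6->F; hits B1=F, B2=F, B3=E, B4=F, B5=F, B6=F, B7=S
test 3 (b=6, c=1, p=-2) fires B1->F, B3->E, B2->T, B5->T; hits B1=F, B2=T, B3=E, B5=T
test 4 (b=4, c=1, p=-2) fires B1->F, B3->S, B2->F, B4->F, B5->T; hits B1=F, B2=F, B3=S, B4=F, B5=T
test 5 (b=6, c=2, p=0) fires B1->T, B5->T; hits B1=T, B5=T
test 6 (b=4, c=1, p=-3) fires B1->F, B3->S, B2->F, B4->F, B5->T; hits B1=F, B2=F, B3=S, B4=F, B5=T
test 7 (b=3, c=1, p=-3) fires B1->F, B3->S, B2->F, B4->F, B5->T; hits B1=F, B2=F, B3=S, B4=F, B5=T
test 8 (b=4, c=2, p=-1) fires B1->T, B5->T; hits B1=T, B5=T
pool-wide coverage (11 outcomes): B1=T, B1=F, B2=T, B2=F, B3=S, B3=E, B4=F, B5=T, B5=F, B6=F, B7=S
checked all size-1 subsets: none covers 11 outcomes (max 7/11)
checked all size-2 subsets: none covers 11 outcomes (max 9/11)
checked all size-3 subsets: none covers 11 outcomes (max 10/11)
at size 4, {1, 2, 3, 4} reaches all 11 outcomes; every lexicographically earlier size-4 subset fails

Answer: 1, 2, 3, 4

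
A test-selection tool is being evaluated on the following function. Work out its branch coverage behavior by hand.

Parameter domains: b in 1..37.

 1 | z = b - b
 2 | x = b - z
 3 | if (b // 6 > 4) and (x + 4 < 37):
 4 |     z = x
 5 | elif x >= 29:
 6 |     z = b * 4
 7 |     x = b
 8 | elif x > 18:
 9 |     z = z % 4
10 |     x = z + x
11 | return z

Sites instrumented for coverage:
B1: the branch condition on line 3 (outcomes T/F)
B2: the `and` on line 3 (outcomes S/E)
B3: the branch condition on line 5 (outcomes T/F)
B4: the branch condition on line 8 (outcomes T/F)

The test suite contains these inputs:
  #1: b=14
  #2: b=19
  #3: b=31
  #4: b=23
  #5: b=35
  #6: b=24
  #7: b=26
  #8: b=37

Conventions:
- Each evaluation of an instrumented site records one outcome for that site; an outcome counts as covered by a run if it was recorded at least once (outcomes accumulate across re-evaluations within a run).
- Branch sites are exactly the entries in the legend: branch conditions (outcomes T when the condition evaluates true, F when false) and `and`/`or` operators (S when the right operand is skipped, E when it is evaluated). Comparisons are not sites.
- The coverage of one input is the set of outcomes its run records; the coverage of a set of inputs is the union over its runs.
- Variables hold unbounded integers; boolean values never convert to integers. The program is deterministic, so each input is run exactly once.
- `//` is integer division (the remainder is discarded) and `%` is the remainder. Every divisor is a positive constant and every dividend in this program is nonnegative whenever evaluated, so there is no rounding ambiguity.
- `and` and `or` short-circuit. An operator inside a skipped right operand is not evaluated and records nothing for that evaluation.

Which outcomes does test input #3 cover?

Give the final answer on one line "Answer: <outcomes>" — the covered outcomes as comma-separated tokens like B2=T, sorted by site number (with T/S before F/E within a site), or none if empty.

Simulating input #3 (b=31) step by step:
  B2->E, B1->T
as a set, this run covers: B1=T, B2=E

Answer: B1=T, B2=E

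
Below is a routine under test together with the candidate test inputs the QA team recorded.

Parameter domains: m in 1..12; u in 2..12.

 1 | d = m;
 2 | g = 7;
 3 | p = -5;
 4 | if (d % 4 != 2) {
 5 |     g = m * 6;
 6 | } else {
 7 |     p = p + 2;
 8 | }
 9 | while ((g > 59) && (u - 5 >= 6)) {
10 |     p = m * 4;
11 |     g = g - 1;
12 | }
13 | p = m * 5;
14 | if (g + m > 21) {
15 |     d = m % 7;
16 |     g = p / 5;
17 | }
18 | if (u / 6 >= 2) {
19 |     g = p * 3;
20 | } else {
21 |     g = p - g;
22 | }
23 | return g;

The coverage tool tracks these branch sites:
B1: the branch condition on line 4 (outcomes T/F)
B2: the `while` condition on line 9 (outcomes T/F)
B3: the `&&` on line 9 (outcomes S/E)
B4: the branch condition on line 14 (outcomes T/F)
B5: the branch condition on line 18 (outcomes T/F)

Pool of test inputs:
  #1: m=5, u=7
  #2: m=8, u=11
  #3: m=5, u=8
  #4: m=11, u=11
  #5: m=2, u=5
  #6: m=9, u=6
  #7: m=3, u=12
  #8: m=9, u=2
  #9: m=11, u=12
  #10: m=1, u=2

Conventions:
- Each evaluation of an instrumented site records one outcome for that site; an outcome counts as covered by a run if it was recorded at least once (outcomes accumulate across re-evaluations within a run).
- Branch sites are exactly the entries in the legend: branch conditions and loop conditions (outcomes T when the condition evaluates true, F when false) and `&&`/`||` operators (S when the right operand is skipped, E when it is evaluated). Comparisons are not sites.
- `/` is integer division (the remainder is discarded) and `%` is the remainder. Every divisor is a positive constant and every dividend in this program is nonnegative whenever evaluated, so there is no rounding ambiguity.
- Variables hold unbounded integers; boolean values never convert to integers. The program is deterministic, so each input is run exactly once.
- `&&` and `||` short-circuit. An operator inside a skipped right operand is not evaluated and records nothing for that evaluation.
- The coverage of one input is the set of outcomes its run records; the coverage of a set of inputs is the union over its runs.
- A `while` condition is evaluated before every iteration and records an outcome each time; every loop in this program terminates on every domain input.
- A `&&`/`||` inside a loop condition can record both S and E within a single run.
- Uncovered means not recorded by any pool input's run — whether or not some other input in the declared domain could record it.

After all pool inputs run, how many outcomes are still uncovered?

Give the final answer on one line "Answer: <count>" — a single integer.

run #1 (m=5, u=7) runs B1->T, B3->S, B2->F, B4->T, B5->F; records B1=T, B2=F, B3=S, B4=T, B5=F
run #2 (m=8, u=11) runs B1->T, B3->S, B2->F, B4->T, B5->F; records B1=T, B2=F, B3=S, B4=T, B5=F
run #3 (m=5, u=8) runs B1->T, B3->S, B2->F, B4->T, B5->F; records B1=T, B2=F, B3=S, B4=T, B5=F
run #4 (m=11, u=11) runs B1->T, B3->E, B2->T, B3->E, B2->T, B3->E, B2->T, B3->E, B2->T, B3->E, B2->T, B3->E, B2->T, B3->E, ...; records B1=T, B2=T, B2=F, B3=S, B3=E, B4=T, B5=F
run #5 (m=2, u=5) runs B1->F, B3->S, B2->F, B4->F, B5->F; records B1=F, B2=F, B3=S, B4=F, B5=F
run #6 (m=9, u=6) runs B1->T, B3->S, B2->F, B4->T, B5->F; records B1=T, B2=F, B3=S, B4=T, B5=F
run #7 (m=3, u=12) runs B1->T, B3->S, B2->F, B4->F, B5->T; records B1=T, B2=F, B3=S, B4=F, B5=T
run #8 (m=9, u=2) runs B1->T, B3->S, B2->F, B4->T, B5->F; records B1=T, B2=F, B3=S, B4=T, B5=F
run #9 (m=11, u=12) runs B1->T, B3->E, B2->T, B3->E, B2->T, B3->E, B2->T, B3->E, B2->T, B3->E, B2->T, B3->E, B2->T, B3->E, ...; records B1=T, B2=T, B2=F, B3=S, B3=E, B4=T, B5=T
run #10 (m=1, u=2) runs B1->T, B3->S, B2->F, B4->F, B5->F; records B1=T, B2=F, B3=S, B4=F, B5=F
union over the pool: B1=T, B1=F, B2=T, B2=F, B3=S, B3=E, B4=T, B4=F, B5=T, B5=F
uncovered (0 of 10): none

Answer: 0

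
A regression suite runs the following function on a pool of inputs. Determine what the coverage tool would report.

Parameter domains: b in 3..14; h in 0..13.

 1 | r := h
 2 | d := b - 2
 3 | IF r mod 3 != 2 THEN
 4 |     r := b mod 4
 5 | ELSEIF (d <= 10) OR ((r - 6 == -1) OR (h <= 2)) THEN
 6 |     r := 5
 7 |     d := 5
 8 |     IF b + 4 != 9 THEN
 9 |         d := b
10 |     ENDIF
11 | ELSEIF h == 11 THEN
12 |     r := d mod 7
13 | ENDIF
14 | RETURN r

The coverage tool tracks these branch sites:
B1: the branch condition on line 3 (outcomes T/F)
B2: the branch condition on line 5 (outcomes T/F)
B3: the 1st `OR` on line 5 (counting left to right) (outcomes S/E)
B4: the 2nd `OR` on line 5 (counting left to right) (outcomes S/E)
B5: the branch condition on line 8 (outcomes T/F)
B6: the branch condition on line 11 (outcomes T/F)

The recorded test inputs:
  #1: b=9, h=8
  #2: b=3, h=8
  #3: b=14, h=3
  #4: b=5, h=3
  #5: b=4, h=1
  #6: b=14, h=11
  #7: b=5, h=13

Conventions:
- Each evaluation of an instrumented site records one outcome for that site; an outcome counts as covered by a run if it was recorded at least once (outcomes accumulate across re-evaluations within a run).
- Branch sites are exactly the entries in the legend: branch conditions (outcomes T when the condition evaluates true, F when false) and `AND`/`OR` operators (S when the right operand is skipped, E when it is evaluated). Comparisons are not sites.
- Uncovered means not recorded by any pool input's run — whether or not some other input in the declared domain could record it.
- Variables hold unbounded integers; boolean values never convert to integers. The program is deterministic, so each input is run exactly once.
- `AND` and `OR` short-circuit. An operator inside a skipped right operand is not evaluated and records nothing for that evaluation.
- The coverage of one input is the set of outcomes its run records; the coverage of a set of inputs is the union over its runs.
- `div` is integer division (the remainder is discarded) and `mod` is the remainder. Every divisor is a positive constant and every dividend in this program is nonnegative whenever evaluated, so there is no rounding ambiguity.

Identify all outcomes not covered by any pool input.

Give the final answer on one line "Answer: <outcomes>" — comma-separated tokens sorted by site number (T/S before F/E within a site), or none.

input #1, b=9, h=8: events B1->F, B3->S, B2->T, B5->T; outcomes B1=F, B2=T, B3=S, B5=T
input #2, b=3, h=8: events B1->F, B3->S, B2->T, B5->T; outcomes B1=F, B2=T, B3=S, B5=T
input #3, b=14, h=3: events B1->T; outcomes B1=T
input #4, b=5, h=3: events B1->T; outcomes B1=T
input #5, b=4, h=1: events B1->T; outcomes B1=T
input #6, b=14, h=11: events B1->F, B3->E, B4->E, B2->F, B6->T; outcomes B1=F, B2=F, B3=E, B4=E, B6=T
input #7, b=5, h=13: events B1->T; outcomes B1=T
union over the pool: B1=T, B1=F, B2=T, B2=F, B3=S, B3=E, B4=E, B5=T, B6=T
uncovered (3 of 12): B4=S, B5=F, B6=F

Answer: B4=S, B5=F, B6=F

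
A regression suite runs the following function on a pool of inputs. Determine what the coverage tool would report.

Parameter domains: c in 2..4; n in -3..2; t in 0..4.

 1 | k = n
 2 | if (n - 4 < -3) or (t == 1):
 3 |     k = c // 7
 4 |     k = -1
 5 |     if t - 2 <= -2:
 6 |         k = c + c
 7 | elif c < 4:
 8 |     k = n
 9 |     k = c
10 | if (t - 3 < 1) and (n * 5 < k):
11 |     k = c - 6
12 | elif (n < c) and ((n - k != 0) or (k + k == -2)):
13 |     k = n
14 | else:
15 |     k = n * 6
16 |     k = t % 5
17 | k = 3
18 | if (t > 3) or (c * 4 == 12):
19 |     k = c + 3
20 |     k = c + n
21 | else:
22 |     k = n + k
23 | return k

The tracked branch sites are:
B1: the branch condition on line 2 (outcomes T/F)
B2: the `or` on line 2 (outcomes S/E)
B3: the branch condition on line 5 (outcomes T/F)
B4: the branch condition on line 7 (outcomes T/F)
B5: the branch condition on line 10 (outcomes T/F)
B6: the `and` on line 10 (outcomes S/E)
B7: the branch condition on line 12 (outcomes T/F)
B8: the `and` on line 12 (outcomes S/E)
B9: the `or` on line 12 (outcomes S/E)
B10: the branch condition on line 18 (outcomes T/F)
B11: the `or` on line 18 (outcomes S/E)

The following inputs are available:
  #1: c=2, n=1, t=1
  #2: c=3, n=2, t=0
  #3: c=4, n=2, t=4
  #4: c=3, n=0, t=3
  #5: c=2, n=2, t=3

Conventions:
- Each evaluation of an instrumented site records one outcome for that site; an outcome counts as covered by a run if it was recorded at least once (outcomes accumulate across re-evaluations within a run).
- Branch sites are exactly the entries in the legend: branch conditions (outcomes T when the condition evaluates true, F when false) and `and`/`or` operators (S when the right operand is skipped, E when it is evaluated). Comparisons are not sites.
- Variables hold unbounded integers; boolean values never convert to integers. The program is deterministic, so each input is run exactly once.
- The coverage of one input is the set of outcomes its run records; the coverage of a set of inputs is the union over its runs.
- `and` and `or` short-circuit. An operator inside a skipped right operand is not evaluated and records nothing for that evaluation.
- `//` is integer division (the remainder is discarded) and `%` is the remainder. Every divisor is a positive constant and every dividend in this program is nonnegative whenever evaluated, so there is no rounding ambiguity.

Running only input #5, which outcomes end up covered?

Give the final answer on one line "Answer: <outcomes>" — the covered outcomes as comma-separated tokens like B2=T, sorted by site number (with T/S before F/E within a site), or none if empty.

Tracing the run of input #5 (c=2, n=2, t=3):
  B2->E, B1->F, B4->T, B6->E, B5->F, B8->S, B7->F, B11->E, B10->F
deduplicating events, the covered set is: B1=F, B2=E, B4=T, B5=F, B6=E, B7=F, B8=S, B10=F, B11=E

Answer: B1=F, B2=E, B4=T, B5=F, B6=E, B7=F, B8=S, B10=F, B11=E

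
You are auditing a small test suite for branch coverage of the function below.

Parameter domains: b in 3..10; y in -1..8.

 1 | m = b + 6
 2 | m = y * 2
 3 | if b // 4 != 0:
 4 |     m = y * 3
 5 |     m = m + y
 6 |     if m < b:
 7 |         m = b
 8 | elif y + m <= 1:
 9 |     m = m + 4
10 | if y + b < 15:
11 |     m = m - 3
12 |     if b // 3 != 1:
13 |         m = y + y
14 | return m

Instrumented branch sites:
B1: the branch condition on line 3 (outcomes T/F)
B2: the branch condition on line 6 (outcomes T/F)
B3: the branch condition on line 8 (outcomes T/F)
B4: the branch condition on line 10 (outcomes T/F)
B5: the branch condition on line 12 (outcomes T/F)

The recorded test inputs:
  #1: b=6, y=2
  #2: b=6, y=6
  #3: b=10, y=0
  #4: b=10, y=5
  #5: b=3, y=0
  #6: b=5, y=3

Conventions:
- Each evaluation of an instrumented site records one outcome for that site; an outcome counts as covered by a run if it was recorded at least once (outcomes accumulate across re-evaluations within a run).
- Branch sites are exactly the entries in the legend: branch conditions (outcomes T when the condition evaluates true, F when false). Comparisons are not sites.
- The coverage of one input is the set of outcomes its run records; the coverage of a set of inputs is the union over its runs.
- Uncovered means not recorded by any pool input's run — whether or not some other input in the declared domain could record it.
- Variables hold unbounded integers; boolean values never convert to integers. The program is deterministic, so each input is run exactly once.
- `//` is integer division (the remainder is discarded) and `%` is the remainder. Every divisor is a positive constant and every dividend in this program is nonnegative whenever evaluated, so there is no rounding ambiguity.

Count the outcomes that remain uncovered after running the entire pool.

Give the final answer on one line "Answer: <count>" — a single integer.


#1 (b=6, y=2) -> B1->T, B2->F, B4->T, B5->T; covered: B1=T, B2=F, B4=T, B5=T
#2 (b=6, y=6) -> B1->T, B2->F, B4->T, B5->T; covered: B1=T, B2=F, B4=T, B5=T
#3 (b=10, y=0) -> B1->T, B2->T, B4->T, B5->T; covered: B1=T, B2=T, B4=T, B5=T
#4 (b=10, y=5) -> B1->T, B2->F, B4->F; covered: B1=T, B2=F, B4=F
#5 (b=3, y=0) -> B1->F, B3->T, B4->T, B5->F; covered: B1=F, B3=T, B4=T, B5=F
#6 (b=5, y=3) -> B1->T, B2->F, B4->T, B5->F; covered: B1=T, B2=F, B4=T, B5=F
union over the pool: B1=T, B1=F, B2=T, B2=F, B3=T, B4=T, B4=F, B5=T, B5=F
uncovered (1 of 10): B3=F
Answer: 1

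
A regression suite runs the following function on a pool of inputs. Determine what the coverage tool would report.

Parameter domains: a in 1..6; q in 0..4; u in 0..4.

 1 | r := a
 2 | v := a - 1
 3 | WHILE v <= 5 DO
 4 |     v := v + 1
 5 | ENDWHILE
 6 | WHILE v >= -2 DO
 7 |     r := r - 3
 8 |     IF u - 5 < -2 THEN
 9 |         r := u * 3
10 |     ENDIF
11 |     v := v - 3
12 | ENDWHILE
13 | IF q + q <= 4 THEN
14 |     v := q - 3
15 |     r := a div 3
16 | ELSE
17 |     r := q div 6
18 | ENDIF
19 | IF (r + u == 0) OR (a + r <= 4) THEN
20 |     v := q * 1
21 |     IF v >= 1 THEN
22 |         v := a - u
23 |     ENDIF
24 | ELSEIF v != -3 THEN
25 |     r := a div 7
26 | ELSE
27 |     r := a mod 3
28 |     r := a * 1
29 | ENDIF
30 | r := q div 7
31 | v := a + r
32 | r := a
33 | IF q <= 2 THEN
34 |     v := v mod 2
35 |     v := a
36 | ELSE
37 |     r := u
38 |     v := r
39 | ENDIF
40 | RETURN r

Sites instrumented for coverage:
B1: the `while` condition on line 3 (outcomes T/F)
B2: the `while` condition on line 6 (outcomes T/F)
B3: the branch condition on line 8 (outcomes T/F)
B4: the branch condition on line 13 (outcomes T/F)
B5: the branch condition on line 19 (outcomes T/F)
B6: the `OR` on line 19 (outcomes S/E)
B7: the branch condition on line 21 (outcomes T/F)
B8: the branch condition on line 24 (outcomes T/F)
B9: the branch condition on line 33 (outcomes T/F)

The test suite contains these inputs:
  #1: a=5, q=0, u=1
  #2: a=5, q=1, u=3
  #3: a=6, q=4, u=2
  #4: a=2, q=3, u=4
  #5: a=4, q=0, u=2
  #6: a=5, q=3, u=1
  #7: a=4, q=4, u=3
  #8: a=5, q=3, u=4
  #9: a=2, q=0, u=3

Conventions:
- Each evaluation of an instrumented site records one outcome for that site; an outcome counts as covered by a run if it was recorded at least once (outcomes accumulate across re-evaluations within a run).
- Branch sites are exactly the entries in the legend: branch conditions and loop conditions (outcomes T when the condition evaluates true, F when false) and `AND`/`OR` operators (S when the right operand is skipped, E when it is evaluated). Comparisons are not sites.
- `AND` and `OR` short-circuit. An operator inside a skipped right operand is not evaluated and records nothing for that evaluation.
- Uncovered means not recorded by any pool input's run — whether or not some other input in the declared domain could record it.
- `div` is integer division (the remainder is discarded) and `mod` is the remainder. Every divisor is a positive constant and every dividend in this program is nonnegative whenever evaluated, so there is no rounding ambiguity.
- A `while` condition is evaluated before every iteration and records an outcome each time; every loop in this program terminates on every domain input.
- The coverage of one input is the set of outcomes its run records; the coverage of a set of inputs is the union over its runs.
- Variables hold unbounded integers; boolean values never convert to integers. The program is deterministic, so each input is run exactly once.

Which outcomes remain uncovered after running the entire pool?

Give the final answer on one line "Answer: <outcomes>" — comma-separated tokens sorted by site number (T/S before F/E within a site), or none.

#1 (a=5, q=0, u=1) -> B1->T, B1->T, B1->F, B2->T, B3->T, B2->T, B3->T, B2->T, B3->T, B2->F, B4->T, B6->E, B5->F, B8->F, ...; covered: B1=T, B1=F, B2=T, B2=F, B3=T, B4=T, B5=F, B6=E, B8=F, B9=T
#2 (a=5, q=1, u=3) -> B1->T, B1->T, B1->F, B2->T, B3->F, B2->T, B3->F, B2->T, B3->F, B2->F, B4->T, B6->E, B5->F, B8->T, ...; covered: B1=T, B1=F, B2=T, B2=F, B3=F, B4=T, B5=F, B6=E, B8=T, B9=T
#3 (a=6, q=4, u=2) -> B1->T, B1->F, B2->T, B3->T, B2->T, B3->T, B2->T, B3->T, B2->F, B4->F, B6->E, B5->F, B8->F, B9->F; covered: B1=T, B1=F, B2=T, B2=F, B3=T, B4=F, B5=F, B6=E, B8=F, B9=F
#4 (a=2, q=3, u=4) -> B1->T, B1->T, B1->T, B1->T, B1->T, B1->F, B2->T, B3->F, B2->T, B3->F, B2->T, B3->F, B2->F, B4->F, ...; covered: B1=T, B1=F, B2=T, B2=F, B3=F, B4=F, B5=T, B6=E, B7=T, B9=F
#5 (a=4, q=0, u=2) -> B1->T, B1->T, B1->T, B1->F, B2->T, B3->T, B2->T, B3->T, B2->T, B3->T, B2->F, B4->T, B6->E, B5->F, ...; covered: B1=T, B1=F, B2=T, B2=F, B3=T, B4=T, B5=F, B6=E, B8=F, B9=T
#6 (a=5, q=3, u=1) -> B1->T, B1->T, B1->F, B2->T, B3->T, B2->T, B3->T, B2->T, B3->T, B2->F, B4->F, B6->E, B5->F, B8->F, ...; covered: B1=T, B1=F, B2=T, B2=F, B3=T, B4=F, B5=F, B6=E, B8=F, B9=F
#7 (a=4, q=4, u=3) -> B1->T, B1->T, B1->T, B1->F, B2->T, B3->F, B2->T, B3->F, B2->T, B3->F, B2->F, B4->F, B6->E, B5->T, ...; covered: B1=T, B1=F, B2=T, B2=F, B3=F, B4=F, B5=T, B6=E, B7=T, B9=F
#8 (a=5, q=3, u=4) -> B1->T, B1->T, B1->F, B2->T, B3->F, B2->T, B3->F, B2->T, B3->F, B2->F, B4->F, B6->E, B5->F, B8->F, ...; covered: B1=T, B1=F, B2=T, B2=F, B3=F, B4=F, B5=F, B6=E, B8=F, B9=F
#9 (a=2, q=0, u=3) -> B1->T, B1->T, B1->T, B1->T, B1->T, B1->F, B2->T, B3->F, B2->T, B3->F, B2->T, B3->F, B2->F, B4->T, ...; covered: B1=T, B1=F, B2=T, B2=F, B3=F, B4=T, B5=T, B6=E, B7=F, B9=T
union over the pool: B1=T, B1=F, B2=T, B2=F, B3=T, B3=F, B4=T, B4=F, B5=T, B5=F, B6=E, B7=T, B7=F, B8=T, B8=F, B9=T, B9=F
uncovered (1 of 18): B6=S

Answer: B6=S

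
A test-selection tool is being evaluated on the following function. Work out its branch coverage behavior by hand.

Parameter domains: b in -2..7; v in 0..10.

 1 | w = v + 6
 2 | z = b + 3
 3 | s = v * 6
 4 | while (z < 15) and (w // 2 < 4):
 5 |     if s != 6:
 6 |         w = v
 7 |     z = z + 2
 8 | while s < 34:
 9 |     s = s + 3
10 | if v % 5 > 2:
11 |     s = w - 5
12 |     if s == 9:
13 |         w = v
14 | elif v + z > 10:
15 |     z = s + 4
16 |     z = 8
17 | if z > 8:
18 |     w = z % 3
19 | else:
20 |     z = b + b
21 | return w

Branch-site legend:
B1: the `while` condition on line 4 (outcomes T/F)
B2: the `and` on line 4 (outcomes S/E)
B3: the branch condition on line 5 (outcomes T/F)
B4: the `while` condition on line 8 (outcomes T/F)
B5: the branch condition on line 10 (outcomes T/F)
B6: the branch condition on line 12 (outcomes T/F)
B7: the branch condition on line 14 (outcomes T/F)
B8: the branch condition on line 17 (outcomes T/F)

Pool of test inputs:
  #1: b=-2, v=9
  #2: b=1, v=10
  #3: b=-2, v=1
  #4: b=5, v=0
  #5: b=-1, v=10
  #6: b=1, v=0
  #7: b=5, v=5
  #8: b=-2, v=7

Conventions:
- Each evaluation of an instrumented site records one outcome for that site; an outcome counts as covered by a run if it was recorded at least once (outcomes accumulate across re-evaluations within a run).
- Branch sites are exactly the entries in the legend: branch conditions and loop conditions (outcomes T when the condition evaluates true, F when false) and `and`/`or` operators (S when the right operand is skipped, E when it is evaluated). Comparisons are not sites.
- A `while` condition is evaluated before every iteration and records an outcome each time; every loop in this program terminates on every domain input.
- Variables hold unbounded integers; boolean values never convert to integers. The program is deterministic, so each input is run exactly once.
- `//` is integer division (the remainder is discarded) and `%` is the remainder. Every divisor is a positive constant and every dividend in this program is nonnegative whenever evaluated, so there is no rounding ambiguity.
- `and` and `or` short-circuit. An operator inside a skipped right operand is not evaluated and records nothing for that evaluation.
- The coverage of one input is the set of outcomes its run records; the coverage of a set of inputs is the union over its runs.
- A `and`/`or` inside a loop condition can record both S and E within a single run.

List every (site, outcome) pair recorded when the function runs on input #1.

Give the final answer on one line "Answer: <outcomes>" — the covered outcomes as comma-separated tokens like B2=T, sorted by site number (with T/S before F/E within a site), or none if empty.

Running input #1 (b=-2, v=9), event by event:
  B2->E, B1->F, B4->F, B5->T, B6->F, B8->F
as a set, this run covers: B1=F, B2=E, B4=F, B5=T, B6=F, B8=F

Answer: B1=F, B2=E, B4=F, B5=T, B6=F, B8=F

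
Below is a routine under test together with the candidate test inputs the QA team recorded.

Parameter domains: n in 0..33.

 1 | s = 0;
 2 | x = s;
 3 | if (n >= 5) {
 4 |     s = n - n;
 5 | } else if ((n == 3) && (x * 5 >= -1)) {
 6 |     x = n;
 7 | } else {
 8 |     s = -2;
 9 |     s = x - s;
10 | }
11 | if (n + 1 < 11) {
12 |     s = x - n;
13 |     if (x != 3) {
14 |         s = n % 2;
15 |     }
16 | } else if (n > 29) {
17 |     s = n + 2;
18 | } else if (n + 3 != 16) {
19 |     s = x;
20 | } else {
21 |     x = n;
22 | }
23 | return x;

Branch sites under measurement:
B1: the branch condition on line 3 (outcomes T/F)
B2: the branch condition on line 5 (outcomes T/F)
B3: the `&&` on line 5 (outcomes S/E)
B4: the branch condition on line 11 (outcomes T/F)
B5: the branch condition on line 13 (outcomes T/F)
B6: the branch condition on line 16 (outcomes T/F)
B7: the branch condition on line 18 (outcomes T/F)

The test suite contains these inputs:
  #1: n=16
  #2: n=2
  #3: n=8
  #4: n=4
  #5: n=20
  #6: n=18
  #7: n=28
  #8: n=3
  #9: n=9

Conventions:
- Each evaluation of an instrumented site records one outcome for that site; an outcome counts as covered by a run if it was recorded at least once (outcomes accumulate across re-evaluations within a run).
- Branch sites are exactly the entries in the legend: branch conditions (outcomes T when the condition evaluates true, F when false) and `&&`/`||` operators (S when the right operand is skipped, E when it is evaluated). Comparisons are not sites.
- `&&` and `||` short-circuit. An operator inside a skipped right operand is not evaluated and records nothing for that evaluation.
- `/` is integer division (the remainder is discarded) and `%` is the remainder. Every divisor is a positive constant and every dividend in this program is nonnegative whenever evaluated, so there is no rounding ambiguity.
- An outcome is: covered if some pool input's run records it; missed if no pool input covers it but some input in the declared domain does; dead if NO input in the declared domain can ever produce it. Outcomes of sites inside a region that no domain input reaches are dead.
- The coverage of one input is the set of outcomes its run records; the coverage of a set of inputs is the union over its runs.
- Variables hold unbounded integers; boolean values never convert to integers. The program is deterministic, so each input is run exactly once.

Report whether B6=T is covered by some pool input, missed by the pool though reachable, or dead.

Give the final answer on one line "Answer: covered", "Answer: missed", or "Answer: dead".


no pool input records B6=T
but domain input (n=30) does record it -> reachable, so missed
Answer: missed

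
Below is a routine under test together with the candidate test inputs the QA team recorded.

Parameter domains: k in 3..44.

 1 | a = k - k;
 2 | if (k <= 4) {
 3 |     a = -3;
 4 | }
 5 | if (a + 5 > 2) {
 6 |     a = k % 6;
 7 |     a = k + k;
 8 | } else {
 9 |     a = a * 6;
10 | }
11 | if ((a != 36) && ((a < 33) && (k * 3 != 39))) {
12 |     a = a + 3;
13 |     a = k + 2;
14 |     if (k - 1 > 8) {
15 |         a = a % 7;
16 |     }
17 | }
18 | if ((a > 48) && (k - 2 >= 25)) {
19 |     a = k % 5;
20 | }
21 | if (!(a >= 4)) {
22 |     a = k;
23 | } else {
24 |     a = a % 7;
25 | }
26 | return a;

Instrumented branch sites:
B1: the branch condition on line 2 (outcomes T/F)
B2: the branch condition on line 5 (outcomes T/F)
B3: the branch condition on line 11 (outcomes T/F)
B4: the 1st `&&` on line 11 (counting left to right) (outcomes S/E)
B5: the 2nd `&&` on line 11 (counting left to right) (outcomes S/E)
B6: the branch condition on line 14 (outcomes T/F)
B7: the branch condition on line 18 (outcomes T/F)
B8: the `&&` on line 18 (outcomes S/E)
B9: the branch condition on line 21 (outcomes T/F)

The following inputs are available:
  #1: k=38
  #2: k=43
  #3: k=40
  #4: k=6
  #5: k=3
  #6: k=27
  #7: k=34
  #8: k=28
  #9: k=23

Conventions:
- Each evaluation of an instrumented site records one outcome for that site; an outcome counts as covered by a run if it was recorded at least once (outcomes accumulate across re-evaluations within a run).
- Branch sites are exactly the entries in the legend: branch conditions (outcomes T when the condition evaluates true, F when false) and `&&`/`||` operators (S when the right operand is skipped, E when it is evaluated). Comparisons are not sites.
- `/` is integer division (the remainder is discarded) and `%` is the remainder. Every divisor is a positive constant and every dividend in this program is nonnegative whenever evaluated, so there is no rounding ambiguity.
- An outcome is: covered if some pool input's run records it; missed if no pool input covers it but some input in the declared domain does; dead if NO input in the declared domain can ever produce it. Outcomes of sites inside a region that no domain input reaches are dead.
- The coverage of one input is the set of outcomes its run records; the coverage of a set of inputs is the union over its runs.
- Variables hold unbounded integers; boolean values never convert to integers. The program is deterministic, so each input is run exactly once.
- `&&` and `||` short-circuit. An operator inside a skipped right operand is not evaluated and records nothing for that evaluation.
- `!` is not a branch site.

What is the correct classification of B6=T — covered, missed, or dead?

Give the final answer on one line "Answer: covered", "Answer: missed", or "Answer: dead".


no pool input records B6=T
but domain input (k=10) does record it -> reachable, so missed
Answer: missed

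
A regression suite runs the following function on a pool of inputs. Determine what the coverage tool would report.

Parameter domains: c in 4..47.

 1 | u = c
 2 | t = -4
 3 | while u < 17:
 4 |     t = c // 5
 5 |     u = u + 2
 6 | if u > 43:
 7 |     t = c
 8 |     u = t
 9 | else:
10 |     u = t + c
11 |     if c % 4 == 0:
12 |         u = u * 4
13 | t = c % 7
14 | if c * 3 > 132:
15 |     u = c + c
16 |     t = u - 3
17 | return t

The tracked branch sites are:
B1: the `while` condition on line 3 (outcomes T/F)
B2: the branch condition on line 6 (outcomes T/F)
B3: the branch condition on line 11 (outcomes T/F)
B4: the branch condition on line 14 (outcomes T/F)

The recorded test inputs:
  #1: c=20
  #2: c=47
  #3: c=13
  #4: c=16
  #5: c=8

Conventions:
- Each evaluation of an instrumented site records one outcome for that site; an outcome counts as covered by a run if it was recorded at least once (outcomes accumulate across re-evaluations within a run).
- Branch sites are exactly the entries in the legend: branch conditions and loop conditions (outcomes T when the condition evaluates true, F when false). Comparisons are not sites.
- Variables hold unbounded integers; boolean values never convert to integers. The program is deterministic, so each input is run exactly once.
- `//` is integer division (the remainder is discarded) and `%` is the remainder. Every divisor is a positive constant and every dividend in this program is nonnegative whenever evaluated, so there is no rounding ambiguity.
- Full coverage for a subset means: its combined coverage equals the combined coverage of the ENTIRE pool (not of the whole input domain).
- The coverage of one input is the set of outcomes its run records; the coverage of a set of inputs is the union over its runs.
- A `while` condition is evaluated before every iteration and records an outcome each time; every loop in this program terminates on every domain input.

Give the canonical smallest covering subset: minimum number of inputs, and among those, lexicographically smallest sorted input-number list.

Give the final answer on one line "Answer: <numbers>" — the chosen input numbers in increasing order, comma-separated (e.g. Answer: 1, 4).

run #1 (c=20) runs B1->F, B2->F, B3->T, B4->F; records B1=F, B2=F, B3=T, B4=F
run #2 (c=47) runs B1->F, B2->T, B4->T; records B1=F, B2=T, B4=T
run #3 (c=13) runs B1->T, B1->T, B1->F, B2->F, B3->F, B4->F; records B1=T, B1=F, B2=F, B3=F, B4=F
run #4 (c=16) runs B1->T, B1->F, B2->F, B3->T, B4->F; records B1=T, B1=F, B2=F, B3=T, B4=F
run #5 (c=8) runs B1->T, B1->T, B1->T, B1->T, B1->T, B1->F, B2->F, B3->T, B4->F; records B1=T, B1=F, B2=F, B3=T, B4=F
pool-wide coverage (8 outcomes): B1=T, B1=F, B2=T, B2=F, B3=T, B3=F, B4=T, B4=F
checked all size-1 subsets: none covers 8 outcomes (max 5/8)
checked all size-2 subsets: none covers 8 outcomes (max 7/8)
at size 3, {1, 2, 3} reaches all 8 outcomes; every lexicographically earlier size-3 subset fails

Answer: 1, 2, 3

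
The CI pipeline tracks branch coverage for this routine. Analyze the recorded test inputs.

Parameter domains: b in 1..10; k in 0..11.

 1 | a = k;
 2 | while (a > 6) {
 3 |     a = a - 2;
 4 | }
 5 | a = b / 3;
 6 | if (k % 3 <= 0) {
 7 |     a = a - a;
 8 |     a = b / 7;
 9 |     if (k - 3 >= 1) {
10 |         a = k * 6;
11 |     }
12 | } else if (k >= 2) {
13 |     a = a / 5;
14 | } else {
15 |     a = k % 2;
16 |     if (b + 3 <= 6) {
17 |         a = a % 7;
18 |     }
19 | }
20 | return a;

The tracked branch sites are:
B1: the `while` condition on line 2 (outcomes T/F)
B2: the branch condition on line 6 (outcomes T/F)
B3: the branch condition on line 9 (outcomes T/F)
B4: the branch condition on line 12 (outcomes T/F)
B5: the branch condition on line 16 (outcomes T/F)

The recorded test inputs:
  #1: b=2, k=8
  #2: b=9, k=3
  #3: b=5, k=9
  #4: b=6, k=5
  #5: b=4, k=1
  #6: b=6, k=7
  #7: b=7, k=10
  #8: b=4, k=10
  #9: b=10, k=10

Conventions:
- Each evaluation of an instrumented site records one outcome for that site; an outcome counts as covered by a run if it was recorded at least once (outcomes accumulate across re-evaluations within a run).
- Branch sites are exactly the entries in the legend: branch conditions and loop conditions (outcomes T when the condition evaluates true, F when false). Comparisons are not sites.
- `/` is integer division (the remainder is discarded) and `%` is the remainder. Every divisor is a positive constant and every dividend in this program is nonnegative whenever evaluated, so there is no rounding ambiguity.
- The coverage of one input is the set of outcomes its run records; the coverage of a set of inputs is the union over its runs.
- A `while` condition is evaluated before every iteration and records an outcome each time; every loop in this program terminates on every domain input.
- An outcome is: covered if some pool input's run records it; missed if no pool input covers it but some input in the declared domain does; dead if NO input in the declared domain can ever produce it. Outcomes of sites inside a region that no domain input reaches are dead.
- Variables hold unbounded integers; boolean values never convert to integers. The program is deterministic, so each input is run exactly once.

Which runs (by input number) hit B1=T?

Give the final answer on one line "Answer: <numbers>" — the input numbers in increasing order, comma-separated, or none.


input #1 (b=2, k=8): produces B1=T
input #2 (b=9, k=3): does not produce B1=T
input #3 (b=5, k=9): produces B1=T
input #4 (b=6, k=5): does not produce B1=T
input #5 (b=4, k=1): does not produce B1=T
input #6 (b=6, k=7): produces B1=T
input #7 (b=7, k=10): produces B1=T
input #8 (b=4, k=10): produces B1=T
input #9 (b=10, k=10): produces B1=T
Answer: 1, 3, 6, 7, 8, 9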